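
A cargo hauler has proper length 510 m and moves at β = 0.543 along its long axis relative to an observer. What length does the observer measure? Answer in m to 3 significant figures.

γ = 1/√(1 − 0.543²) = 1.1909
Length contraction: L = L₀/γ = 510/1.1909 = 428 m

L ≈ 428 m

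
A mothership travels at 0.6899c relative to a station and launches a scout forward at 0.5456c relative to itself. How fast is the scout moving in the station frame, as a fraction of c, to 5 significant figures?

u ≈ 0.89763c

Compose boost 2: (0.5456 + 0.6899)/(1 + 0.5456×0.6899) = 1.2355/1.376409 = 0.89763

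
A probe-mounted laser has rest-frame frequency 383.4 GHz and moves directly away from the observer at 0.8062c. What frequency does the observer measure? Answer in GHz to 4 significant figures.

Relativistic Doppler: f_obs = f_src √((1−β)/(1+β))
= 383.4 × √(0.193800/1.80620) = 383.4 × 0.327562 = 125.6 GHz

f_obs ≈ 125.6 GHz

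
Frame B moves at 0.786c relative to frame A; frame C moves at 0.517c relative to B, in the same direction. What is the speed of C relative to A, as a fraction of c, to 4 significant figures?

Compose boost 2: (0.517 + 0.786)/(1 + 0.517×0.786) = 1.303/1.40636 = 0.9265

u ≈ 0.9265c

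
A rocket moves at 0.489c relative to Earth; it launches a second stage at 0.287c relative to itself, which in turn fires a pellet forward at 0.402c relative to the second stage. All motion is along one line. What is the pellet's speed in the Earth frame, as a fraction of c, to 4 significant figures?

Compose boost 2: (0.287 + 0.489)/(1 + 0.287×0.489) = 0.7760/1.14034 = 0.680497
Compose boost 3: (0.402 + 0.680497)/(1 + 0.402×0.680497) = 1.08250/1.27356 = 0.8500

u ≈ 0.8500c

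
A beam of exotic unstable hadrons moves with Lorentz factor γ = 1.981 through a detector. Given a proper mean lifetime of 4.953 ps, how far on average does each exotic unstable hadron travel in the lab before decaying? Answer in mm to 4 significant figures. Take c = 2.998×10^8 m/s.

d ≈ 2.539 mm

β = √(1 − 1/γ²) = √(1 − 1/1.981²) = 0.863239
Dilated lifetime: Δt = γτ₀ = 1.981 × 4.953 ps = 9.81189 ps
d = vΔt = 0.863239c × 9.81189 ps = 2.58799×10^8 m/s × 9.81189×10^-12 s = 2.539 mm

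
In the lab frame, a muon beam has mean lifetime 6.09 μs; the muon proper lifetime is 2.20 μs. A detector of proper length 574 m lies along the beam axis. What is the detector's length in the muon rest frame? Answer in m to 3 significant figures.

Time dilation ⇒ γ = Δt/τ₀ = 6.09/2.20 = 2.7682
Length contraction: L = L₀/γ = 574/2.7682 = 207 m

L ≈ 207 m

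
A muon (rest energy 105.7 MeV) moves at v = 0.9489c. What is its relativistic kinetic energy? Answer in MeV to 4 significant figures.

K ≈ 229.2 MeV

γ = 1/√(1 − 0.9489²) = 3.16880
K = (γ − 1)m₀c² = (3.16880 − 1) × 105.7 MeV = 2.16880 × 105.7 MeV = 229.2 MeV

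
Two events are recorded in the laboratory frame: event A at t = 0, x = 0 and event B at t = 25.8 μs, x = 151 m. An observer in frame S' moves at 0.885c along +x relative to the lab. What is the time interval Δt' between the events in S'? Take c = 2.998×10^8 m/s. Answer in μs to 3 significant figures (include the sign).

γ = 1/√(1 − 0.885²) = 2.1478
Δt' = γ(Δt − vΔx/c²) = 2.1478 × (25.8 μs − 0.885×151 m / (2.998×10^8 m/s))
= 2.1478 × (25.354 μs) = 54.5 μs

Δt' ≈ 54.5 μs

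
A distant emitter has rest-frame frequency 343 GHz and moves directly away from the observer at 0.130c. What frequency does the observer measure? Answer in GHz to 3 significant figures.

Relativistic Doppler: f_obs = f_src √((1−β)/(1+β))
= 343 × √(0.87000/1.1300) = 343 × 0.87745 = 301 GHz

f_obs ≈ 301 GHz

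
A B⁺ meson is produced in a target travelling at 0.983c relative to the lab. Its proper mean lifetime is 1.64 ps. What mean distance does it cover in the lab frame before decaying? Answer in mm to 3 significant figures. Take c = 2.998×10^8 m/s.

d ≈ 2.63 mm

γ = 1/√(1 − 0.983²) = 5.4465
Dilated lifetime: Δt = γτ₀ = 5.4465 × 1.64 ps = 8.9322 ps
d = vΔt = 0.983c × 8.9322 ps = 2.9470×10^8 m/s × 8.9322×10^-12 s = 2.63 mm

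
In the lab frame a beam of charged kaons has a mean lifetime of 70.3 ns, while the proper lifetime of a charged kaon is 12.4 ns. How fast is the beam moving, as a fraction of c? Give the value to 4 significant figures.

β ≈ 0.9843

γ = Δt/τ₀ = 70.3/12.4 = 5.66935
β = √(1 − 1/γ²) = √(1 − 1/5.66935²) = 0.9843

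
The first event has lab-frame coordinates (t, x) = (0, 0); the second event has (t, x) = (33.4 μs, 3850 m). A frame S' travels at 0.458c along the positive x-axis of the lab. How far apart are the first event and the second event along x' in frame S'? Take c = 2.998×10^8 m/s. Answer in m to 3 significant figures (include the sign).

γ = 1/√(1 − 0.458²) = 1.1249
Δx' = γ(Δx − vΔt) = 1.1249 × (3850 m − 0.458×(2.998×10^8 m/s)×33.4×10^-6 s)
= 1.1249 × (-736.10 m) = -828 m

Δx' ≈ -828 m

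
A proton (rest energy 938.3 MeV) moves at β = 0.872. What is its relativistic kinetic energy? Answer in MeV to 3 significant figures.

K ≈ 979 MeV

γ = 1/√(1 − 0.872²) = 2.0429
K = (γ − 1)m₀c² = (2.0429 − 1) × 938.3 MeV = 1.0429 × 938.3 MeV = 979 MeV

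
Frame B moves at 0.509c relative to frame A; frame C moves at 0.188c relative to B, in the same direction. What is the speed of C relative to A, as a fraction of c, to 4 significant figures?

Compose boost 2: (0.188 + 0.509)/(1 + 0.188×0.509) = 0.6970/1.09569 = 0.6361

u ≈ 0.6361c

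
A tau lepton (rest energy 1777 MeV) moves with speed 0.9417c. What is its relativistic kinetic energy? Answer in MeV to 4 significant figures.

γ = 1/√(1 − 0.9417²) = 2.97218
K = (γ − 1)m₀c² = (2.97218 − 1) × 1777 MeV = 1.97218 × 1777 MeV = 3505 MeV

K ≈ 3505 MeV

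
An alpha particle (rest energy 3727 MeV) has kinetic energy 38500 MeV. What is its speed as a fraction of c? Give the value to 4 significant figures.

γ = 1 + K/(m₀c²) = 1 + 38500/3727 = 11.3300
β = √(1 − 1/γ²) = 0.9961

β ≈ 0.9961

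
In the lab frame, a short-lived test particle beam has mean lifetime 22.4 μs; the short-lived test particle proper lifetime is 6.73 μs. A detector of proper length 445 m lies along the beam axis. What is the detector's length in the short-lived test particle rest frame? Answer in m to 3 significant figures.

Time dilation ⇒ γ = Δt/τ₀ = 22.4/6.73 = 3.3284
Length contraction: L = L₀/γ = 445/3.3284 = 134 m

L ≈ 134 m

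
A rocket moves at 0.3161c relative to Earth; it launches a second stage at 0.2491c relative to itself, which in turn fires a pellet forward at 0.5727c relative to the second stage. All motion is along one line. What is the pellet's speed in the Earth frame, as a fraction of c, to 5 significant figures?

Compose boost 2: (0.2491 + 0.3161)/(1 + 0.2491×0.3161) = 0.56520/1.078741 = 0.5239444
Compose boost 3: (0.5727 + 0.5239444)/(1 + 0.5727×0.5239444) = 1.096644/1.300063 = 0.84353

u ≈ 0.84353c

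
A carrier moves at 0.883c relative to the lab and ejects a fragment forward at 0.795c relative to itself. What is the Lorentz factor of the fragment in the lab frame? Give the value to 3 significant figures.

γ ≈ 5.98

u_lab = (0.795 + 0.883)/(1 + 0.795×0.883) = 1.678/1.70199 = 0.985908
γ = 1/√(1 − 0.985908²) = 5.98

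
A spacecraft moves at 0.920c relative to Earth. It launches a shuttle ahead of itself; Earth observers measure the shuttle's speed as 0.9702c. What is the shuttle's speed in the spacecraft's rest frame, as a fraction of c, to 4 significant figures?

Inverse velocity addition: u' = (u − v)/(1 − uv/c²)
= (0.9702 − 0.920)/(1 − 0.9702×0.920) = 0.05020/0.107416 = 0.4673

u' ≈ 0.4673c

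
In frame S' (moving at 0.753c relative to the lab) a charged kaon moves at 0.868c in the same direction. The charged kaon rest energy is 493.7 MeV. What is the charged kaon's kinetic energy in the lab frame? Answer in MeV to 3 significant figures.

u_lab = (0.868 + 0.753)/(1 + 0.868×0.753) = 0.980283
γ = 1/√(1 − 0.980283²) = 5.0608
K = (γ − 1)m₀c² = (5.0608 − 1) × 493.7 = 4.0608 × 493.7 = 2000 MeV

K ≈ 2000 MeV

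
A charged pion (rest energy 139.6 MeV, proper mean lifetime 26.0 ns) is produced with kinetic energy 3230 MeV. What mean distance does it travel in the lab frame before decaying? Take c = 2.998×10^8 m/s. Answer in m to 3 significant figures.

γ = 1 + K/(m₀c²) = 1 + 3230/139.6 = 24.138
β = √(1 − 1/γ²) = 0.99914
Dilated lifetime: γτ₀ = 24.138 × 26.0 ns = 627.58 ns
d = βc·γτ₀ = 0.99914 × (2.998×10^8 m/s) × 6.2758×10^-7 s = 188 m

d ≈ 188 m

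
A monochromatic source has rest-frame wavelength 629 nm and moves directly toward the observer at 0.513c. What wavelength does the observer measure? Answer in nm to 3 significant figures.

Relativistic Doppler: λ_obs = λ_src √((1−β)/(1+β))
= 629 × √(0.48700/1.5130) = 629 × 0.56734 = 357 nm

λ_obs ≈ 357 nm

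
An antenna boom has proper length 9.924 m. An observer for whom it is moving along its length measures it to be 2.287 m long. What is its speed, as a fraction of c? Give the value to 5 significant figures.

γ = L₀/L = 9.924/2.287 = 4.339309
β = √(1 − 1/γ²) = 0.97308

β ≈ 0.97308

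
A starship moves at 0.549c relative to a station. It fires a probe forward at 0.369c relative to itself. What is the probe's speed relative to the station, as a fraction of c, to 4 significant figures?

Relativistic velocity addition: u = (u' + v)/(1 + u'v/c²)
= (0.369 + 0.549)/(1 + 0.369×0.549) = 0.9180/1.20258 = 0.7634

u ≈ 0.7634c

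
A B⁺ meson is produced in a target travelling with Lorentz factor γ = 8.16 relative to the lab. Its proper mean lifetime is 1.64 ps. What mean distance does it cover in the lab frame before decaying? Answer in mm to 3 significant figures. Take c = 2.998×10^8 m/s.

d ≈ 3.98 mm

β = √(1 − 1/γ²) = √(1 − 1/8.16²) = 0.99246
Dilated lifetime: Δt = γτ₀ = 8.16 × 1.64 ps = 13.382 ps
d = vΔt = 0.99246c × 13.382 ps = 2.9754×10^8 m/s × 1.3382×10^-11 s = 3.98 mm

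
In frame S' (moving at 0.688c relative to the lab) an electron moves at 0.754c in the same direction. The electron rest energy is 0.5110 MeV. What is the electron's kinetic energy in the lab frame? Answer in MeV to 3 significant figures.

K ≈ 1.12 MeV

u_lab = (0.754 + 0.688)/(1 + 0.754×0.688) = 0.949464
γ = 1/√(1 − 0.949464²) = 3.1860
K = (γ − 1)m₀c² = (3.1860 − 1) × 0.5110 = 2.1860 × 0.5110 = 1.12 MeV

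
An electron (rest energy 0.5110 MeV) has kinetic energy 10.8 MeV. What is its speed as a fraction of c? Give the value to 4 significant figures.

γ = 1 + K/(m₀c²) = 1 + 10.8/0.5110 = 22.1350
β = √(1 − 1/γ²) = 0.9990

β ≈ 0.9990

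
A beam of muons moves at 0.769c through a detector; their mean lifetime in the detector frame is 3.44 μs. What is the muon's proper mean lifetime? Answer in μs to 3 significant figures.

γ = 1/√(1 − 0.769²) = 1.5643
Proper time: τ₀ = Δt/γ = 3.44/1.5643 = 2.20 μs

τ₀ ≈ 2.20 μs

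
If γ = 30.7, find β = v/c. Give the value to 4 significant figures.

β = √(1 − 1/γ²) = √(1 − 1/30.7²) = √(0.998939) = 0.9995

β ≈ 0.9995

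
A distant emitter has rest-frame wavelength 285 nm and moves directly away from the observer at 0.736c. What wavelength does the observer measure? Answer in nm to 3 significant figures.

λ_obs ≈ 731 nm

Relativistic Doppler: λ_obs = λ_src √((1+β)/(1−β))
= 285 × √(1.7360/0.26400) = 285 × 2.5643 = 731 nm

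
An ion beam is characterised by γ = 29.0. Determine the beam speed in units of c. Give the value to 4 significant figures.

β ≈ 0.9994

β = √(1 − 1/γ²) = √(1 − 1/29.0²) = √(0.998811) = 0.9994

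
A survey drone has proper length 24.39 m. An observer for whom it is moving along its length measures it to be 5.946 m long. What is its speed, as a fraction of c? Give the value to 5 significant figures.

β ≈ 0.96983

γ = L₀/L = 24.39/5.946 = 4.101917
β = √(1 − 1/γ²) = 0.96983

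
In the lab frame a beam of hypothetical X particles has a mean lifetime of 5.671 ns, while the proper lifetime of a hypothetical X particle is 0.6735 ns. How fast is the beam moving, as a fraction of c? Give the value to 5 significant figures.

γ = Δt/τ₀ = 5.671/0.6735 = 8.420193
β = √(1 − 1/γ²) = √(1 − 1/8.420193²) = 0.99292

β ≈ 0.99292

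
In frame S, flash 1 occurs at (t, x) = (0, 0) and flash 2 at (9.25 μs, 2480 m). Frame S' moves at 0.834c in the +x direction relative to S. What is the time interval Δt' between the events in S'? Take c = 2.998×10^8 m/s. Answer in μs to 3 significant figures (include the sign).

γ = 1/√(1 − 0.834²) = 1.8124
Δt' = γ(Δt − vΔx/c²) = 1.8124 × (9.25 μs − 0.834×2480 m / (2.998×10^8 m/s))
= 1.8124 × (2.3510 μs) = 4.26 μs

Δt' ≈ 4.26 μs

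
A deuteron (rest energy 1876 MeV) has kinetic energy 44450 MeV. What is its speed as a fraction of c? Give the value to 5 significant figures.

β ≈ 0.99918

γ = 1 + K/(m₀c²) = 1 + 44450/1876 = 24.69403
β = √(1 − 1/γ²) = 0.99918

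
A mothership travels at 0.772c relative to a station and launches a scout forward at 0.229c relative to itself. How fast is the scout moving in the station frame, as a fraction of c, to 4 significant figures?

Compose boost 2: (0.229 + 0.772)/(1 + 0.229×0.772) = 1.001/1.17679 = 0.8506

u ≈ 0.8506c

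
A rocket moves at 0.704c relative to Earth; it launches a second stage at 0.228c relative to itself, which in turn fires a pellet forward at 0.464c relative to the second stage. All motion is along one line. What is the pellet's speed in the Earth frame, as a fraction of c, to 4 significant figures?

u ≈ 0.9231c

Compose boost 2: (0.228 + 0.704)/(1 + 0.228×0.704) = 0.9320/1.16051 = 0.803094
Compose boost 3: (0.464 + 0.803094)/(1 + 0.464×0.803094) = 1.26709/1.37264 = 0.9231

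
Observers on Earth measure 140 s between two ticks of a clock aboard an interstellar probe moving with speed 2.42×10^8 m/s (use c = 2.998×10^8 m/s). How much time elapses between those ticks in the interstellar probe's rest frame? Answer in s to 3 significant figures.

τ₀ ≈ 82.6 s

β = v/c = 2.42×10^8 / 2.998×10^8 = 0.80720
γ = 1/√(1 − 0.80720²) = 1.6941
Proper time: τ₀ = Δt/γ = 140/1.6941 = 82.6 s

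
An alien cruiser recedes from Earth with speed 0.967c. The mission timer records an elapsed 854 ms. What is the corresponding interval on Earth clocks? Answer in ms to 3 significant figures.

γ = 1/√(1 − 0.967²) = 3.9250
Time dilation: Δt = γτ₀ = 3.9250 × 854 ms = 3350 ms

Δt ≈ 3350 ms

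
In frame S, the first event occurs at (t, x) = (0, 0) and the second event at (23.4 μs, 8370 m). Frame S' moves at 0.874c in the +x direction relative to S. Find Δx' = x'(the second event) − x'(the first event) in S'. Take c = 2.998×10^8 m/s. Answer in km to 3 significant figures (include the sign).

γ = 1/√(1 − 0.874²) = 2.0579
Δx' = γ(Δx − vΔt) = 2.0579 × (8370 m − 0.874×(2.998×10^8 m/s)×23.4×10^-6 s)
= 2.0579 × (2238.6 m) = 4.61 km

Δx' ≈ 4.61 km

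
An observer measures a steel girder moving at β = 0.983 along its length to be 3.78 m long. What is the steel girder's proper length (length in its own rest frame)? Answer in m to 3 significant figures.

L₀ ≈ 20.6 m

γ = 1/√(1 − 0.983²) = 5.4465
L₀ = γL = 5.4465 × 3.78 = 20.6 m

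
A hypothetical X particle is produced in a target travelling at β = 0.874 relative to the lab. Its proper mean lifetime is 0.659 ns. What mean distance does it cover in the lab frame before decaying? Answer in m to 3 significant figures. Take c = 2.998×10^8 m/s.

d ≈ 0.355 m

γ = 1/√(1 − 0.874²) = 2.0579
Dilated lifetime: Δt = γτ₀ = 2.0579 × 0.659 ns = 1.3562 ns
d = vΔt = 0.874c × 1.3562 ns = 2.6203×10^8 m/s × 1.3562×10^-9 s = 0.355 m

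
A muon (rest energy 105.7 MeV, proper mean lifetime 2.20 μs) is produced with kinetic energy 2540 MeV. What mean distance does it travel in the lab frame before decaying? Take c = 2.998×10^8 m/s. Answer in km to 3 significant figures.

d ≈ 16.5 km

γ = 1 + K/(m₀c²) = 1 + 2540/105.7 = 25.030
β = √(1 − 1/γ²) = 0.99920
Dilated lifetime: γτ₀ = 25.030 × 2.20 μs = 55.067 μs
d = βc·γτ₀ = 0.99920 × (2.998×10^8 m/s) × 5.5067×10^-5 s = 16.5 km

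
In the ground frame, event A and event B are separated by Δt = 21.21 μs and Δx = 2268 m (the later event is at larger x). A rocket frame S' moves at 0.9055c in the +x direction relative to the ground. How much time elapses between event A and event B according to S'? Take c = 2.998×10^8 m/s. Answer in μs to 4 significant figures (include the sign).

γ = 1/√(1 − 0.9055²) = 2.35657
Δt' = γ(Δt − vΔx/c²) = 2.35657 × (21.21 μs − 0.9055×2268 m / (2.998×10^8 m/s))
= 2.35657 × (14.3599 μs) = 33.84 μs

Δt' ≈ 33.84 μs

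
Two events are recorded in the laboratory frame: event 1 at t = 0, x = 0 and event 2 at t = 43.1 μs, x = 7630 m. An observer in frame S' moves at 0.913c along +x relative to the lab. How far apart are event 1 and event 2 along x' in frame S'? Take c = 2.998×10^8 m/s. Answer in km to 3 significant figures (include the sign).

Δx' ≈ -10.2 km

γ = 1/√(1 − 0.913²) = 2.4512
Δx' = γ(Δx − vΔt) = 2.4512 × (7630 m − 0.913×(2.998×10^8 m/s)×43.1×10^-6 s)
= 2.4512 × (-4167.2 m) = -10.2 km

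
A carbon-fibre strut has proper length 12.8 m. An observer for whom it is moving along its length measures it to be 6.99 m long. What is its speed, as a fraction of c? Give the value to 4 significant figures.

β ≈ 0.8377

γ = L₀/L = 12.8/6.99 = 1.83119
β = √(1 − 1/γ²) = 0.8377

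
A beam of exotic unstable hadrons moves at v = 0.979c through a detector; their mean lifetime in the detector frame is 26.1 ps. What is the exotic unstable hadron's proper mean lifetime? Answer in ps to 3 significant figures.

τ₀ ≈ 5.32 ps

γ = 1/√(1 − 0.979²) = 4.9053
Proper time: τ₀ = Δt/γ = 26.1/4.9053 = 5.32 ps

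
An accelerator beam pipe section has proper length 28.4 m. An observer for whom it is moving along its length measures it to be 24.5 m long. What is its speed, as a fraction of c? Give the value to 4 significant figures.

β ≈ 0.5058

γ = L₀/L = 28.4/24.5 = 1.15918
β = √(1 − 1/γ²) = 0.5058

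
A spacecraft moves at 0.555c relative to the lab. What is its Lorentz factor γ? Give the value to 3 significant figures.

γ = 1/√(1 − β²) = 1/√(1 − 0.555²) = 1/√(0.69198) = 1.20

γ ≈ 1.20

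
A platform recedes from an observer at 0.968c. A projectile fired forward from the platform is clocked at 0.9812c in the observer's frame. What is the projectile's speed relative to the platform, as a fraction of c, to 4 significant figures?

u' ≈ 0.2630c

Inverse velocity addition: u' = (u − v)/(1 − uv/c²)
= (0.9812 − 0.968)/(1 − 0.9812×0.968) = 0.01320/0.0501984 = 0.2630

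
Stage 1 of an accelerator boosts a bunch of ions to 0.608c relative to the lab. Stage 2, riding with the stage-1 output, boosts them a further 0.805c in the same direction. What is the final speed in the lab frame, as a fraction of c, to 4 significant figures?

u ≈ 0.9487c

Compose boost 2: (0.805 + 0.608)/(1 + 0.805×0.608) = 1.413/1.48944 = 0.9487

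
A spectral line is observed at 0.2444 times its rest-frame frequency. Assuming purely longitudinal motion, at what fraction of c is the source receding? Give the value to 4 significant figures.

f_obs/f_src = √((1−β)/(1+β)) = 0.2444  ⇒  (1−β)/(1+β) = 0.0597314
β = |1 − D²|/(1 + D²) = |1 − 0.0597314|/(1 + 0.0597314) = 0.8873

β ≈ 0.8873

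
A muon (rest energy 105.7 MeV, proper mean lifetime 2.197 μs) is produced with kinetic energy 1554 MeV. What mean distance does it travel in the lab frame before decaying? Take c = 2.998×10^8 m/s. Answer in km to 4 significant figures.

d ≈ 10.32 km

γ = 1 + K/(m₀c²) = 1 + 1554/105.7 = 15.7020
β = √(1 − 1/γ²) = 0.997970
Dilated lifetime: γτ₀ = 15.7020 × 2.197 μs = 34.4973 μs
d = βc·γτ₀ = 0.997970 × (2.998×10^8 m/s) × 3.44973×10^-5 s = 10.32 km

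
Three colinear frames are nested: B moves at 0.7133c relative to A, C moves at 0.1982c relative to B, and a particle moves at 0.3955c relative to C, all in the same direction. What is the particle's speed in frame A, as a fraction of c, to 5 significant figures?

Compose boost 2: (0.1982 + 0.7133)/(1 + 0.1982×0.7133) = 0.91150/1.141376 = 0.7985974
Compose boost 3: (0.3955 + 0.7985974)/(1 + 0.3955×0.7985974) = 1.194097/1.315845 = 0.90748

u ≈ 0.90748c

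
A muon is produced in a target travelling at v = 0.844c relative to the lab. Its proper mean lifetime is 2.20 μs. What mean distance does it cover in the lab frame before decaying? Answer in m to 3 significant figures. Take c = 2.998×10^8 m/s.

d ≈ 1040 m

γ = 1/√(1 − 0.844²) = 1.8645
Dilated lifetime: Δt = γτ₀ = 1.8645 × 2.20 μs = 4.1019 μs
d = vΔt = 0.844c × 4.1019 μs = 2.5303×10^8 m/s × 4.1019×10^-6 s = 1040 m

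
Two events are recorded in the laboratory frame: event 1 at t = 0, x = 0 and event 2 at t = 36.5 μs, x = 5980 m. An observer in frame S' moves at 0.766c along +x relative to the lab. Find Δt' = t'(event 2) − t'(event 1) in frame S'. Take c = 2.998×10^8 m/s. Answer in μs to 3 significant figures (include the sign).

γ = 1/√(1 − 0.766²) = 1.5556
Δt' = γ(Δt − vΔx/c²) = 1.5556 × (36.5 μs − 0.766×5980 m / (2.998×10^8 m/s))
= 1.5556 × (21.221 μs) = 33.0 μs

Δt' ≈ 33.0 μs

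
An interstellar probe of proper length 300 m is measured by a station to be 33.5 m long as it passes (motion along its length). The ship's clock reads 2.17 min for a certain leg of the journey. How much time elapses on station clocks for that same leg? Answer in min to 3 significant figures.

Length contraction ⇒ γ = L₀/L = 300/33.5 = 8.9552
Time dilation: Δt = γτ₀ = 8.9552 × 2.17 min = 19.4 min

Δt ≈ 19.4 min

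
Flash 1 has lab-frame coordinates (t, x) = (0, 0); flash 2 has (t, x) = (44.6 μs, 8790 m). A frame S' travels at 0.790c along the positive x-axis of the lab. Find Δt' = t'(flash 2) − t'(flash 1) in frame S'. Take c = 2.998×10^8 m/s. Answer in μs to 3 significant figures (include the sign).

Δt' ≈ 35.0 μs

γ = 1/√(1 − 0.790²) = 1.6310
Δt' = γ(Δt − vΔx/c²) = 1.6310 × (44.6 μs − 0.790×8790 m / (2.998×10^8 m/s))
= 1.6310 × (21.438 μs) = 35.0 μs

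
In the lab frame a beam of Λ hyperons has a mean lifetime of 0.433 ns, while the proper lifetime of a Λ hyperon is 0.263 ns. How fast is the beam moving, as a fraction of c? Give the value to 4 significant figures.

γ = Δt/τ₀ = 0.433/0.263 = 1.64639
β = √(1 − 1/γ²) = √(1 − 1/1.64639²) = 0.7944

β ≈ 0.7944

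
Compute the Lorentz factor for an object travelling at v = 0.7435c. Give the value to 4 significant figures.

γ = 1/√(1 − β²) = 1/√(1 − 0.7435²) = 1/√(0.447208) = 1.495

γ ≈ 1.495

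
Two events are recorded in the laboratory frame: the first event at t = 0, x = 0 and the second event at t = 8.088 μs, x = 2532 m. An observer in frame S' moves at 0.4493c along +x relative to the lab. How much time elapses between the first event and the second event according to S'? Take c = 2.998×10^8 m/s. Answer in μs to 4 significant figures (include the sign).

Δt' ≈ 4.806 μs

γ = 1/√(1 − 0.4493²) = 1.11934
Δt' = γ(Δt − vΔx/c²) = 1.11934 × (8.088 μs − 0.4493×2532 m / (2.998×10^8 m/s))
= 1.11934 × (4.29338 μs) = 4.806 μs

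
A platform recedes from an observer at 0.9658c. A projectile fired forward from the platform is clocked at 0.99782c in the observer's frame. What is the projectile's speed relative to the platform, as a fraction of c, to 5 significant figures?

u' ≈ 0.88196c

Inverse velocity addition: u' = (u − v)/(1 − uv/c²)
= (0.99782 − 0.9658)/(1 − 0.99782×0.9658) = 0.032020/0.03630544 = 0.88196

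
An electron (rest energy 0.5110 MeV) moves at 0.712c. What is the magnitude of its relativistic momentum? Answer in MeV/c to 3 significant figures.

γ = 1/√(1 − 0.712²) = 1.4241
p = γβm₀c = 1.4241 × 0.712 × 0.5110 MeV/c = 0.518 MeV/c

p ≈ 0.518 MeV/c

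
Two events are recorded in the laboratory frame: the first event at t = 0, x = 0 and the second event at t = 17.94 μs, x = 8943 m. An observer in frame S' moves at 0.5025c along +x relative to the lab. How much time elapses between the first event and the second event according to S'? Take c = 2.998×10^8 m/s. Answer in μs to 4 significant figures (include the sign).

γ = 1/√(1 − 0.5025²) = 1.15663
Δt' = γ(Δt − vΔx/c²) = 1.15663 × (17.94 μs − 0.5025×8943 m / (2.998×10^8 m/s))
= 1.15663 × (2.95048 μs) = 3.413 μs

Δt' ≈ 3.413 μs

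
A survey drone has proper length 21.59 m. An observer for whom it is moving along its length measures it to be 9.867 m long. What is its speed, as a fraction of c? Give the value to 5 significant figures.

β ≈ 0.88946

γ = L₀/L = 21.59/9.867 = 2.188102
β = √(1 − 1/γ²) = 0.88946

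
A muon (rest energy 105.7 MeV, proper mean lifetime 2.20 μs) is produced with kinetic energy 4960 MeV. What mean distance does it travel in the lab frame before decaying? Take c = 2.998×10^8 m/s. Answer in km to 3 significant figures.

d ≈ 31.6 km

γ = 1 + K/(m₀c²) = 1 + 4960/105.7 = 47.925
β = √(1 − 1/γ²) = 0.99978
Dilated lifetime: γτ₀ = 47.925 × 2.20 μs = 105.44 μs
d = βc·γτ₀ = 0.99978 × (2.998×10^8 m/s) × 0.00010544 s = 31.6 km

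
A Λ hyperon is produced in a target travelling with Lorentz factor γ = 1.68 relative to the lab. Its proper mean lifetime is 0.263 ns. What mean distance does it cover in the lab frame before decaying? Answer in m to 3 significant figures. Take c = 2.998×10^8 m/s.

β = √(1 − 1/γ²) = √(1 − 1/1.68²) = 0.80355
Dilated lifetime: Δt = γτ₀ = 1.68 × 0.263 ns = 0.44184 ns
d = vΔt = 0.80355c × 0.44184 ns = 2.4090×10^8 m/s × 4.4184×10^-10 s = 0.106 m

d ≈ 0.106 m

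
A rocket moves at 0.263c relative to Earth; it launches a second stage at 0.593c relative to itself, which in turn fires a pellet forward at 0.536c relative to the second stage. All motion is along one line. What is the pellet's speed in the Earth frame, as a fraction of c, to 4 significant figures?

Compose boost 2: (0.593 + 0.263)/(1 + 0.593×0.263) = 0.8560/1.15596 = 0.740511
Compose boost 3: (0.536 + 0.740511)/(1 + 0.536×0.740511) = 1.27651/1.39691 = 0.9138

u ≈ 0.9138c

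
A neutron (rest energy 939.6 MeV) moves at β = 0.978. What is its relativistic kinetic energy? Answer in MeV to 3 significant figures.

γ = 1/√(1 − 0.978²) = 4.7938
K = (γ − 1)m₀c² = (4.7938 − 1) × 939.6 MeV = 3.7938 × 939.6 MeV = 3560 MeV

K ≈ 3560 MeV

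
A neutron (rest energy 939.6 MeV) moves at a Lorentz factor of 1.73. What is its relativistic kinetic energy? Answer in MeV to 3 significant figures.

γ = 1.73 (given)
K = (γ − 1)m₀c² = (1.73 − 1) × 939.6 MeV = 0.73000 × 939.6 MeV = 686 MeV

K ≈ 686 MeV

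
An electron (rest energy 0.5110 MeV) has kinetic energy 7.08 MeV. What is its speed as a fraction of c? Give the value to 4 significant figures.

γ = 1 + K/(m₀c²) = 1 + 7.08/0.5110 = 14.8552
β = √(1 − 1/γ²) = 0.9977

β ≈ 0.9977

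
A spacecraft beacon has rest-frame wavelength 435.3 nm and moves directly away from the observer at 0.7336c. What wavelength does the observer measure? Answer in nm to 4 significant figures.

λ_obs ≈ 1110 nm

Relativistic Doppler: λ_obs = λ_src √((1+β)/(1−β))
= 435.3 × √(1.73360/0.266400) = 435.3 × 2.55098 = 1110 nm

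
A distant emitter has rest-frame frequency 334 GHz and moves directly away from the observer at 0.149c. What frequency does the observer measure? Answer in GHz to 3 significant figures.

f_obs ≈ 287 GHz

Relativistic Doppler: f_obs = f_src √((1−β)/(1+β))
= 334 × √(0.85100/1.1490) = 334 × 0.86061 = 287 GHz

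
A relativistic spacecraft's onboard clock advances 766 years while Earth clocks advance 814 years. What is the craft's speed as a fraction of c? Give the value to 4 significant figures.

β ≈ 0.3383

γ = Δt/τ₀ = 814/766 = 1.06266
β = √(1 − 1/γ²) = √(1 − 1/1.06266²) = 0.3383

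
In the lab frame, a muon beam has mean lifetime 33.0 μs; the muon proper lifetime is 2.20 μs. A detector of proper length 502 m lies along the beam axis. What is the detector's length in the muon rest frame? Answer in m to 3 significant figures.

Time dilation ⇒ γ = Δt/τ₀ = 33.0/2.20 = 15.000
Length contraction: L = L₀/γ = 502/15.000 = 33.5 m

L ≈ 33.5 m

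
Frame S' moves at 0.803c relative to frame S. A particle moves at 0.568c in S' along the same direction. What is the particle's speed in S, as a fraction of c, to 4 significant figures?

u ≈ 0.9416c

Relativistic velocity addition: u = (u' + v)/(1 + u'v/c²)
= (0.568 + 0.803)/(1 + 0.568×0.803) = 1.371/1.45610 = 0.9416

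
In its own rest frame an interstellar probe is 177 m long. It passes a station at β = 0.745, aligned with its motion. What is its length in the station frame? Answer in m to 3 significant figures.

γ = 1/√(1 − 0.745²) = 1.4991
Length contraction: L = L₀/γ = 177/1.4991 = 118 m

L ≈ 118 m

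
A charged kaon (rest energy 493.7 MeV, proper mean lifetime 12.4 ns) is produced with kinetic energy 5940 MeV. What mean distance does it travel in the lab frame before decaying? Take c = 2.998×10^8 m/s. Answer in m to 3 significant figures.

d ≈ 48.3 m

γ = 1 + K/(m₀c²) = 1 + 5940/493.7 = 13.032
β = √(1 − 1/γ²) = 0.99705
Dilated lifetime: γτ₀ = 13.032 × 12.4 ns = 161.59 ns
d = βc·γτ₀ = 0.99705 × (2.998×10^8 m/s) × 1.6159×10^-7 s = 48.3 m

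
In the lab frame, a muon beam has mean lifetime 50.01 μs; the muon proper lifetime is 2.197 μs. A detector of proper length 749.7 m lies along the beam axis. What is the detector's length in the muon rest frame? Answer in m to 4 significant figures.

Time dilation ⇒ γ = Δt/τ₀ = 50.01/2.197 = 22.7629
Length contraction: L = L₀/γ = 749.7/22.7629 = 32.94 m

L ≈ 32.94 m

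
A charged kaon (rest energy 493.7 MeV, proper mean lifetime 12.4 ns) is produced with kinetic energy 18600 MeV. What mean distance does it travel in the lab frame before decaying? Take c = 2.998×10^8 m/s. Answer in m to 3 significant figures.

γ = 1 + K/(m₀c²) = 1 + 18600/493.7 = 38.675
β = √(1 − 1/γ²) = 0.99967
Dilated lifetime: γτ₀ = 38.675 × 12.4 ns = 479.57 ns
d = βc·γτ₀ = 0.99967 × (2.998×10^8 m/s) × 4.7957×10^-7 s = 144 m

d ≈ 144 m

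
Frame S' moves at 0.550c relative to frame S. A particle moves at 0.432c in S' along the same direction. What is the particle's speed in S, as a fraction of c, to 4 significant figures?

u ≈ 0.7935c

Relativistic velocity addition: u = (u' + v)/(1 + u'v/c²)
= (0.432 + 0.550)/(1 + 0.432×0.550) = 0.9820/1.23760 = 0.7935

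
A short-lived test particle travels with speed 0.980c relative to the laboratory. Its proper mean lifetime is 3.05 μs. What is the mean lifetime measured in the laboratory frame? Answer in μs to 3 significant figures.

γ = 1/√(1 − 0.980²) = 5.0252
Time dilation: Δt = γτ₀ = 5.0252 × 3.05 μs = 15.3 μs

Δt ≈ 15.3 μs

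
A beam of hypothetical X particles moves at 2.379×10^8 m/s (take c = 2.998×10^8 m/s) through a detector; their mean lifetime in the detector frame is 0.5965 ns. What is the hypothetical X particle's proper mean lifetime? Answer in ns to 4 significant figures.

τ₀ ≈ 0.3630 ns

β = v/c = 2.379×10^8 / 2.998×10^8 = 0.793529
γ = 1/√(1 − 0.793529²) = 1.64330
Proper time: τ₀ = Δt/γ = 0.5965/1.64330 = 0.3630 ns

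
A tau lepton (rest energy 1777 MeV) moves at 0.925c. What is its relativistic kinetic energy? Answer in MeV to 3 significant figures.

K ≈ 2900 MeV

γ = 1/√(1 − 0.925²) = 2.6318
K = (γ − 1)m₀c² = (2.6318 − 1) × 1777 MeV = 1.6318 × 1777 MeV = 2900 MeV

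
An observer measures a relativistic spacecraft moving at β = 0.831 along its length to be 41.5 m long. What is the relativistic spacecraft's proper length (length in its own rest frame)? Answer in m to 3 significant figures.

L₀ ≈ 74.6 m

γ = 1/√(1 − 0.831²) = 1.7977
L₀ = γL = 1.7977 × 41.5 = 74.6 m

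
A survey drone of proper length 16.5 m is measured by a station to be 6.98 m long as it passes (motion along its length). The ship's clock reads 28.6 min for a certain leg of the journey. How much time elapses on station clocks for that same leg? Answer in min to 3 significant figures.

Δt ≈ 67.6 min

Length contraction ⇒ γ = L₀/L = 16.5/6.98 = 2.3639
Time dilation: Δt = γτ₀ = 2.3639 × 28.6 min = 67.6 min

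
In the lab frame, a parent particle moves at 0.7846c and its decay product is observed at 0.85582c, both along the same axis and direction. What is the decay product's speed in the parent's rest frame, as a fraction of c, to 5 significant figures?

Inverse velocity addition: u' = (u − v)/(1 − uv/c²)
= (0.85582 − 0.7846)/(1 − 0.85582×0.7846) = 0.071220/0.3285236 = 0.21679

u' ≈ 0.21679c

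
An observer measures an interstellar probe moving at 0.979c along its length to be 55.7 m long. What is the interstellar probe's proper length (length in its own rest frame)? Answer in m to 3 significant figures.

γ = 1/√(1 − 0.979²) = 4.9053
L₀ = γL = 4.9053 × 55.7 = 273 m

L₀ ≈ 273 m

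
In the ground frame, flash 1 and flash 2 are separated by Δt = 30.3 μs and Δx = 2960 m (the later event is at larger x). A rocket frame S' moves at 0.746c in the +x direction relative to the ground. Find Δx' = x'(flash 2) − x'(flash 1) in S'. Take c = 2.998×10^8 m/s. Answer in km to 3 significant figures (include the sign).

Δx' ≈ -5.73 km

γ = 1/√(1 − 0.746²) = 1.5016
Δx' = γ(Δx − vΔt) = 1.5016 × (2960 m − 0.746×(2.998×10^8 m/s)×30.3×10^-6 s)
= 1.5016 × (-3816.6 m) = -5.73 km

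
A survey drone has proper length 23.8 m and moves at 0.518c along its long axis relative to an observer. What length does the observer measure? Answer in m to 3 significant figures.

L ≈ 20.4 m

γ = 1/√(1 − 0.518²) = 1.1691
Length contraction: L = L₀/γ = 23.8/1.1691 = 20.4 m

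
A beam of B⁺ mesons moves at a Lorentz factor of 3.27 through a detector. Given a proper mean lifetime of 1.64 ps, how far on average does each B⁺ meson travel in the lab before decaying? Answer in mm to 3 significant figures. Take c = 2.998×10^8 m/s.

d ≈ 1.53 mm

β = √(1 − 1/γ²) = √(1 − 1/3.27²) = 0.95209
Dilated lifetime: Δt = γτ₀ = 3.27 × 1.64 ps = 5.3628 ps
d = vΔt = 0.95209c × 5.3628 ps = 2.8544×10^8 m/s × 5.3628×10^-12 s = 1.53 mm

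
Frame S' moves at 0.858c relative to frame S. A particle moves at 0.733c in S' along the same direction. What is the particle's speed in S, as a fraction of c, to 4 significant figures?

u ≈ 0.9767c

Relativistic velocity addition: u = (u' + v)/(1 + u'v/c²)
= (0.733 + 0.858)/(1 + 0.733×0.858) = 1.591/1.62891 = 0.9767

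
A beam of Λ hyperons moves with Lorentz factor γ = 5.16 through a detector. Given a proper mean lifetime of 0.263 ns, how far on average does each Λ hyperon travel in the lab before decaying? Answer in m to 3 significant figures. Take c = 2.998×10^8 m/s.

β = √(1 − 1/γ²) = √(1 − 1/5.16²) = 0.98104
Dilated lifetime: Δt = γτ₀ = 5.16 × 0.263 ns = 1.3571 ns
d = vΔt = 0.98104c × 1.3571 ns = 2.9412×10^8 m/s × 1.3571×10^-9 s = 0.399 m

d ≈ 0.399 m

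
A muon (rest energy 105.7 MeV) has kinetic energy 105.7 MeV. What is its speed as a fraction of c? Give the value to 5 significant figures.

γ = 1 + K/(m₀c²) = 1 + 105.7/105.7 = 2.000000
β = √(1 − 1/γ²) = 0.86603

β ≈ 0.86603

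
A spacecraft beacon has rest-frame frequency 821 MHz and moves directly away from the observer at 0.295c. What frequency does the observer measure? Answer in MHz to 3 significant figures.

f_obs ≈ 606 MHz

Relativistic Doppler: f_obs = f_src √((1−β)/(1+β))
= 821 × √(0.70500/1.2950) = 821 × 0.73784 = 606 MHz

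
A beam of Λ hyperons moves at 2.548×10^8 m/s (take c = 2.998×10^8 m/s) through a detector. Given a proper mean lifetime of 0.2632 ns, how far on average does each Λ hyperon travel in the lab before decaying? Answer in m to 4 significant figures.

d ≈ 0.1273 m

β = v/c = 2.548×10^8 / 2.998×10^8 = 0.849900
γ = 1/√(1 − 0.849900²) = 1.89773
Dilated lifetime: Δt = γτ₀ = 1.89773 × 0.2632 ns = 0.499484 ns
d = vΔt = 0.849900c × 0.499484 ns = 2.54800×10^8 m/s × 4.99484×10^-10 s = 0.1273 m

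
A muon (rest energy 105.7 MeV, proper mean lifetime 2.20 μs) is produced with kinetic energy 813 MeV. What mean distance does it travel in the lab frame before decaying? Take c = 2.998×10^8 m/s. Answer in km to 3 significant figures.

γ = 1 + K/(m₀c²) = 1 + 813/105.7 = 8.6916
β = √(1 − 1/γ²) = 0.99336
Dilated lifetime: γτ₀ = 8.6916 × 2.20 μs = 19.121 μs
d = βc·γτ₀ = 0.99336 × (2.998×10^8 m/s) × 1.9121×10^-5 s = 5.69 km

d ≈ 5.69 km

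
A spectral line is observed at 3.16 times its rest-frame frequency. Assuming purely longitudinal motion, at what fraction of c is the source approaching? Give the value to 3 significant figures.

f_obs/f_src = √((1+β)/(1−β)) = 3.16  ⇒  (1+β)/(1−β) = 9.9856
β = |1 − D²|/(1 + D²) = |1 − 9.9856|/(1 + 9.9856) = 0.818

β ≈ 0.818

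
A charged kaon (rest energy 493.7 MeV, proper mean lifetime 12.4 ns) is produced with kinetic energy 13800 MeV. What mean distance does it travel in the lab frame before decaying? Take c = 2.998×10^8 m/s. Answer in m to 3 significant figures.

γ = 1 + K/(m₀c²) = 1 + 13800/493.7 = 28.952
β = √(1 − 1/γ²) = 0.99940
Dilated lifetime: γτ₀ = 28.952 × 12.4 ns = 359.01 ns
d = βc·γτ₀ = 0.99940 × (2.998×10^8 m/s) × 3.5901×10^-7 s = 108 m

d ≈ 108 m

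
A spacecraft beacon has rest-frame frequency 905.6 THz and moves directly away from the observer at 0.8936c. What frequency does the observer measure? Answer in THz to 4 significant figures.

f_obs ≈ 214.7 THz

Relativistic Doppler: f_obs = f_src √((1−β)/(1+β))
= 905.6 × √(0.106400/1.89360) = 905.6 × 0.237043 = 214.7 THz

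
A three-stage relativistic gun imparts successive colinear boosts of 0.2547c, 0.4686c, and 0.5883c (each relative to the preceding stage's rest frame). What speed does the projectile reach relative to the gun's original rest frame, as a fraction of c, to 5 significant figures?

u ≈ 0.89445c

Compose boost 2: (0.4686 + 0.2547)/(1 + 0.4686×0.2547) = 0.72330/1.119352 = 0.6461772
Compose boost 3: (0.5883 + 0.6461772)/(1 + 0.5883×0.6461772) = 1.234477/1.380146 = 0.89445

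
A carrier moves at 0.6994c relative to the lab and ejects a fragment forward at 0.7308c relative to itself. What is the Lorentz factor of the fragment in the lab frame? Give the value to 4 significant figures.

u_lab = (0.7308 + 0.6994)/(1 + 0.7308×0.6994) = 1.4302/1.511122 = 0.9464494
γ = 1/√(1 − 0.9464494²) = 3.097

γ ≈ 3.097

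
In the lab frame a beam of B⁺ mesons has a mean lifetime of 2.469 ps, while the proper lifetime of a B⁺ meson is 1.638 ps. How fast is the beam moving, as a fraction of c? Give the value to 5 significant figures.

β ≈ 0.74824

γ = Δt/τ₀ = 2.469/1.638 = 1.507326
β = √(1 − 1/γ²) = √(1 − 1/1.507326²) = 0.74824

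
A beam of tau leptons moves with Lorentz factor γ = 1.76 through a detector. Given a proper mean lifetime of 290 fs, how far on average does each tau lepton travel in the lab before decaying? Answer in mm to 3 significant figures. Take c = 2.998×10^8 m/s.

d ≈ 0.126 mm

β = √(1 − 1/γ²) = √(1 − 1/1.76²) = 0.82290
Dilated lifetime: Δt = γτ₀ = 1.76 × 290 fs = 510.40 fs
d = vΔt = 0.82290c × 510.40 fs = 2.4671×10^8 m/s × 5.1040×10^-13 s = 0.126 mm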